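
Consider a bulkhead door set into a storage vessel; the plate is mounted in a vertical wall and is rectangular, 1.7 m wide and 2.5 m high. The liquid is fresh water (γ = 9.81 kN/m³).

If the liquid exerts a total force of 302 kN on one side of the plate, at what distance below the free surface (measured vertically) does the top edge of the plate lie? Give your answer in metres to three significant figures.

γ = 9.81 kN/m³.
A = 1.7 × 2.5 = 4.25 m².
From F = γ·h_c·A, the centroid depth is h_c = 302/(9.81 × 4.25) = 7.24351 m.
The centroid lies 2.5/2 = 1.25 m below the top edge, so the top edge sits at h_top = 7.24351 − 1.25 = 5.99351 m below the surface.

d_top ≈ 5.99 m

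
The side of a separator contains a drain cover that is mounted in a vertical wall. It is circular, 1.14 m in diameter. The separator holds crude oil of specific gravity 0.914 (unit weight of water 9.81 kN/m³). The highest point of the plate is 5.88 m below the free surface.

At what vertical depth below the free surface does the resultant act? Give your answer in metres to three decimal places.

γ = 0.914 × 9.81 = 8.96634 kN/m³.
The centroid is at the centre, 0.57 m below the top of the plate, so the centroid depth is h_c = 5.88 + 0.57 = 6.45 m.
A = π(0.57)² = 1.0207 m².
Resultant F = γ·h_c·A = 8.96634 × 6.45 × 1.0207 = 59.03 kN.
I_c = πr⁴/4 = π × 0.57⁴/4 = 0.0829066 m⁴.
Centre of pressure: y_p = y_c + I_c/(y_c·A) = 6.45 + 0.0829066/(6.45 × 1.0207) = 6.45 + 0.0125931 = 6.46259 m along the plane.

h_p = 6.463 m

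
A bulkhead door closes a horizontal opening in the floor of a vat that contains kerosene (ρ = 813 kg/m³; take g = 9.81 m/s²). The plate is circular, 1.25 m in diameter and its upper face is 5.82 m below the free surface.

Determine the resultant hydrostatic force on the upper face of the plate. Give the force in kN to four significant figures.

γ = ρg = 813 × 9.81 / 1000 = 7.97553 kN/m³.
The plate is horizontal, so pressure is uniform at p = γ·h = 7.97553 × 5.82 = 46.4176 kN/m².
A = π(0.625)² = 1.22718 m².
F = p·A = 46.4176 × 1.22718 = 56.9628 kN.

F ≈ 56.96 kN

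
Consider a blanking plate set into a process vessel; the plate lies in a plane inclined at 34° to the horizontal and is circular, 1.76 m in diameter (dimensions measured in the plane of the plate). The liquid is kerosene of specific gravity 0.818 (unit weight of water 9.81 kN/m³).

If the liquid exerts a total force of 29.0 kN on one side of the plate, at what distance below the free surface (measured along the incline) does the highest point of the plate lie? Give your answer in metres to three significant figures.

γ = 0.818 × 9.81 = 8.02458 kN/m³.
A = π(0.88)² = 2.43285 m².
From F = γ·h_c·A, the centroid depth is h_c = 29.0/(8.02458 × 2.43285) = 1.48546 m.
Let θ = 34° be the plate's angle to the horizontal; measure y along the incline from where the plane meets the free surface. Vertical depth h = y·sinθ with sinθ = 0.559193.
Along the incline, y_c = h_c/sinθ = 1.48546/0.559193 = 2.65644 m.
The centroid is at the centre, 0.88 m below the top of the plate, so the highest point sits at y_top = 2.65644 − 0.88 = 1.77644 m along the incline.

y_top ≈ 1.78 m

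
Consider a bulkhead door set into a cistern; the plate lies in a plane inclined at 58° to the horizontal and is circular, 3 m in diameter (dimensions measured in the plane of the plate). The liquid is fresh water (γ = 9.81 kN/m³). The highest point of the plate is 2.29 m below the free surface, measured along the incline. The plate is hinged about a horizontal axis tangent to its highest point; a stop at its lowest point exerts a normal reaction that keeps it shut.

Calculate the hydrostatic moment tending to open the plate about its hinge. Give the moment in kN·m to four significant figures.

M ≈ 367.4 kN·m

γ = 9.81 kN/m³.
Let θ = 58° be the plate's angle to the horizontal; measure y along the incline from where the plane meets the free surface. Vertical depth h = y·sinθ with sinθ = 0.848048.
The centroid is at the centre, 1.5 m below the top of the plate, so y_c = 2.29 + 1.5 = 3.79 m and h_c = 3.79 × 0.848048 = 3.2141 m.
A = π(1.5)² = 7.06858 m².
Resultant F = γ·h_c·A = 9.81 × 3.2141 × 7.06858 = 222.875 kN.
I_c = πr⁴/4 = π × 1.5⁴/4 = 3.97608 m⁴.
Centre of pressure: y_p = y_c + I_c/(y_c·A) = 3.79 + 3.97608/(3.79 × 7.06858) = 3.79 + 0.148417 = 3.93842 m along the plane.
The resultant acts 1.5 + 0.148417 = 1.64842 m (along the plate) below the hinge at the top edge, so the moment about the hinge is M = F × 1.64842 = 222.875 × 1.64842 = 367.392 kN·m.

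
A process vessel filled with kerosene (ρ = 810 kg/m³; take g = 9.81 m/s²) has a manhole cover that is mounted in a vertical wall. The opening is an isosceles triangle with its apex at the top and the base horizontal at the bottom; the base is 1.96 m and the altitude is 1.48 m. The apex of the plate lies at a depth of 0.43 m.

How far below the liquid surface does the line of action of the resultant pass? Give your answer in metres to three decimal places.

γ = ρg = 810 × 9.81 / 1000 = 7.9461 kN/m³.
With the apex up, the centroid sits 2h/3 = 2 × 1.48/3 = 0.986667 m below the apex, so the centroid depth is h_c = 0.43 + 0.986667 = 1.41667 m.
A = ½ × 1.96 × 1.48 = 1.4504 m².
Resultant F = γ·h_c·A = 7.9461 × 1.41667 × 1.4504 = 16.3272 kN.
I_c = b·h³/36 = 1.96 × 1.48³/36 = 0.176498 m⁴.
Centre of pressure: y_p = y_c + I_c/(y_c·A) = 1.41667 + 0.176498/(1.41667 × 1.4504) = 1.41667 + 0.085898 = 1.50257 m along the plane.

h_p = 1.503 m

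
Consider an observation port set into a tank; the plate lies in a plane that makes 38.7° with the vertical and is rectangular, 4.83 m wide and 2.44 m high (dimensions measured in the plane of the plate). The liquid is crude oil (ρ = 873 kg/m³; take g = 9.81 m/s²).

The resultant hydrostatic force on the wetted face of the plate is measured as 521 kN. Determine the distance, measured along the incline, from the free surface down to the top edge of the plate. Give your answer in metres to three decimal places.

y_top ≈ 5.394 m

γ = ρg = 873 × 9.81 / 1000 = 8.56413 kN/m³.
A = 4.83 × 2.44 = 11.7852 m².
From F = γ·h_c·A, the centroid depth is h_c = 521/(8.56413 × 11.7852) = 5.16199 m.
The plate makes 38.7° with the vertical, i.e. θ = 90° − 38.7° = 51.3° to the horizontal. Measuring y along the incline from the free-surface line, vertical depth h = y·sinθ with sinθ = 0.780430.
Along the incline, y_c = h_c/sinθ = 5.16199/0.780430 = 6.61429 m.
The centroid lies 2.44/2 = 1.22 m below the top edge, so the top edge sits at y_top = 6.61429 − 1.22 = 5.39429 m along the incline.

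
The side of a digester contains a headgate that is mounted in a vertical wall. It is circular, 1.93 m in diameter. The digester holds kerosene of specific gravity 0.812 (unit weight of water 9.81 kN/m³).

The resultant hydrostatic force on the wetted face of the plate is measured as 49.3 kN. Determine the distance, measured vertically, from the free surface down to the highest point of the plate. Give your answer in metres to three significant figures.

γ = 0.812 × 9.81 = 7.96572 kN/m³.
A = π(0.965)² = 2.92553 m².
From F = γ·h_c·A, the centroid depth is h_c = 49.3/(7.96572 × 2.92553) = 2.11552 m.
The centroid is at the centre, 0.965 m below the top of the plate, so the highest point sits at h_top = 2.11552 − 0.965 = 1.15052 m below the surface.

d_top ≈ 1.15 m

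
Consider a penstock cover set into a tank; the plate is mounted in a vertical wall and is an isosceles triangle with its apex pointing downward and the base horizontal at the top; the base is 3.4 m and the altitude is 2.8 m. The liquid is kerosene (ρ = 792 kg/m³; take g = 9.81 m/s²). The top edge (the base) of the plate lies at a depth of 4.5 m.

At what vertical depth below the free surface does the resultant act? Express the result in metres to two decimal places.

h_p = 5.51 m

γ = ρg = 792 × 9.81 / 1000 = 7.76952 kN/m³.
With the apex down, the centroid sits h/3 = 2.8/3 = 0.933333 m below the base (the top edge), so the centroid depth is h_c = 4.5 + 0.933333 = 5.43333 m.
A = ½ × 3.4 × 2.8 = 4.76 m².
Resultant F = γ·h_c·A = 7.76952 × 5.43333 × 4.76 = 200.94 kN.
I_c = b·h³/36 = 3.4 × 2.8³/36 = 2.07324 m⁴.
Centre of pressure: y_p = y_c + I_c/(y_c·A) = 5.43333 + 2.07324/(5.43333 × 4.76) = 5.43333 + 0.0801635 = 5.51349 m along the plane.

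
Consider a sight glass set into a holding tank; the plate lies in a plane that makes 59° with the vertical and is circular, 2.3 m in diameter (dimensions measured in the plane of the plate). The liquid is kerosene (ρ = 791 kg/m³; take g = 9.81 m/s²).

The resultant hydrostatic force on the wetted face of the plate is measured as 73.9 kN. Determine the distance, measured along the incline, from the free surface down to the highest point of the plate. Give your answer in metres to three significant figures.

y_top ≈ 3.30 m

γ = ρg = 791 × 9.81 / 1000 = 7.75971 kN/m³.
A = π(1.15)² = 4.15476 m².
From F = γ·h_c·A, the centroid depth is h_c = 73.9/(7.75971 × 4.15476) = 2.2922 m.
The plate makes 59° with the vertical, i.e. θ = 90° − 59° = 31° to the horizontal. Measuring y along the incline from the free-surface line, vertical depth h = y·sinθ with sinθ = 0.515038.
Along the incline, y_c = h_c/sinθ = 2.2922/0.515038 = 4.45055 m.
The centroid is at the centre, 1.15 m below the top of the plate, so the highest point sits at y_top = 4.45055 − 1.15 = 3.30055 m along the incline.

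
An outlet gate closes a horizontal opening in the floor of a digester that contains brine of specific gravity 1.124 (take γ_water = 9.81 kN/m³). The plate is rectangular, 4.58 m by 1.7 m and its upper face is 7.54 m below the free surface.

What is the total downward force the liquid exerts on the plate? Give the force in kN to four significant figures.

F ≈ 647.3 kN

γ = 1.124 × 9.81 = 11.02644 kN/m³.
The plate is horizontal, so pressure is uniform at p = γ·h = 11.02644 × 7.54 = 83.1394 kN/m².
A = 4.58 × 1.7 = 7.786 m².
F = p·A = 83.1394 × 7.786 = 647.323 kN.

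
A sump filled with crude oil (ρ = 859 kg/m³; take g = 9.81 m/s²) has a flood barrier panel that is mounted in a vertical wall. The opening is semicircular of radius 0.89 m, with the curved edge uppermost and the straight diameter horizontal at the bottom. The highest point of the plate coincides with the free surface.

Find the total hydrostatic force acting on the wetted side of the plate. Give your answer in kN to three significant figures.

γ = ρg = 859 × 9.81 / 1000 = 8.42679 kN/m³.
The centroid lies 4r/(3π) = 0.377728 m above the diameter, so r − 4r/(3π) = 0.89 − 0.377728 = 0.512272 m below the topmost point, so the centroid depth is h_c = 0.512272 m.
A = πr²/2 = π × 0.89²/2 = 1.24423 m².
Resultant F = γ·h_c·A = 8.42679 × 0.512272 × 1.24423 = 5.3711 kN.

F ≈ 5.37 kN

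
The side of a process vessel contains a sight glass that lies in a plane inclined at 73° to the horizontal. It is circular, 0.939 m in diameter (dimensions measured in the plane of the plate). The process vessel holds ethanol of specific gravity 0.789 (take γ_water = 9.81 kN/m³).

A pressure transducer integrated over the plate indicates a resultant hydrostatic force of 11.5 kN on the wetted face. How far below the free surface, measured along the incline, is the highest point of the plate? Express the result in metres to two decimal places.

y_top ≈ 1.77 m

γ = 0.789 × 9.81 = 7.74009 kN/m³.
A = π(0.4695)² = 0.692502 m².
From F = γ·h_c·A, the centroid depth is h_c = 11.5/(7.74009 × 0.692502) = 2.14551 m.
Let θ = 73° be the plate's angle to the horizontal; measure y along the incline from where the plane meets the free surface. Vertical depth h = y·sinθ with sinθ = 0.956305.
Along the incline, y_c = h_c/sinθ = 2.14551/0.956305 = 2.24354 m.
The centroid is at the centre, 0.4695 m below the top of the plate, so the highest point sits at y_top = 2.24354 − 0.4695 = 1.77404 m along the incline.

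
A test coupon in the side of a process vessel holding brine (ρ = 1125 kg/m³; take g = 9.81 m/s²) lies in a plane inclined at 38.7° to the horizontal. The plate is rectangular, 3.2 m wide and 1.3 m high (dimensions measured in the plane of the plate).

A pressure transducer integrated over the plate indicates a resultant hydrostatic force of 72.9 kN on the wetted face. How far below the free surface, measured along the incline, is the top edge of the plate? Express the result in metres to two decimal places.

y_top ≈ 1.89 m

γ = ρg = 1125 × 9.81 / 1000 = 11.03625 kN/m³.
A = 3.2 × 1.3 = 4.16 m².
From F = γ·h_c·A, the centroid depth is h_c = 72.9/(11.03625 × 4.16) = 1.58786 m.
Let θ = 38.7° be the plate's angle to the horizontal; measure y along the incline from where the plane meets the free surface. Vertical depth h = y·sinθ with sinθ = 0.625243.
Along the incline, y_c = h_c/sinθ = 1.58786/0.625243 = 2.53959 m.
The centroid lies 1.3/2 = 0.65 m below the top edge, so the top edge sits at y_top = 2.53959 − 0.65 = 1.88959 m along the incline.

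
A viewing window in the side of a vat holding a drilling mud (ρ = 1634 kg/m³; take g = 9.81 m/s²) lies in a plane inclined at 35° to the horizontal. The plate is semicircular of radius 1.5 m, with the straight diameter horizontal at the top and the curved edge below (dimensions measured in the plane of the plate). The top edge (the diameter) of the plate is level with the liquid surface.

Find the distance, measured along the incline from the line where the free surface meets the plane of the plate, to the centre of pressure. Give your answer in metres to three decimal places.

γ = ρg = 1634 × 9.81 / 1000 = 16.02954 kN/m³.
Let θ = 35° be the plate's angle to the horizontal; measure y along the incline from where the plane meets the free surface. Vertical depth h = y·sinθ with sinθ = 0.573576.
The centroid of a semicircle lies 4r/(3π) = 0.63662 m from the diameter, here below the top edge, so y_c = 0.63662 m and h_c = 0.63662 × 0.573576 = 0.36515 m.
A = πr²/2 = π × 1.5²/2 = 3.53429 m².
Resultant F = γ·h_c·A = 16.02954 × 0.36515 × 3.53429 = 20.6869 kN.
I_c = (π/8 − 8/(9π))·r⁴ = 0.109757 × 1.5⁴ = 0.555645 m⁴.
Centre of pressure: y_p = y_c + I_c/(y_c·A) = 0.63662 + 0.555645/(0.63662 × 3.53429) = 0.63662 + 0.246953 = 0.883573 m along the plane.

y_p = 0.884 m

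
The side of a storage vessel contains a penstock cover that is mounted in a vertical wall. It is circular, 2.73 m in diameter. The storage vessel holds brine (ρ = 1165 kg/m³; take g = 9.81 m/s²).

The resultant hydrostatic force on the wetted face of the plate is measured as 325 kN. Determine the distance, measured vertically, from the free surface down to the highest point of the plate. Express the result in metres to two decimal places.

γ = ρg = 1165 × 9.81 / 1000 = 11.42865 kN/m³.
A = π(1.365)² = 5.85349 m².
From F = γ·h_c·A, the centroid depth is h_c = 325/(11.42865 × 5.85349) = 4.85818 m.
The centroid is at the centre, 1.365 m below the top of the plate, so the highest point sits at h_top = 4.85818 − 1.365 = 3.49318 m below the surface.

d_top ≈ 3.49 m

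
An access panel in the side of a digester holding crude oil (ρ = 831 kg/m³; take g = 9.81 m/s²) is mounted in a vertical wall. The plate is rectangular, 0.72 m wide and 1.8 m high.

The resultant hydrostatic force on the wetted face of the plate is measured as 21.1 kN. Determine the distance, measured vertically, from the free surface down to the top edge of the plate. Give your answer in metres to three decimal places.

γ = ρg = 831 × 9.81 / 1000 = 8.15211 kN/m³.
A = 0.72 × 1.8 = 1.296 m².
From F = γ·h_c·A, the centroid depth is h_c = 21.1/(8.15211 × 1.296) = 1.99713 m.
The centroid lies 1.8/2 = 0.9 m below the top edge, so the top edge sits at h_top = 1.99713 − 0.9 = 1.09713 m below the surface.

d_top ≈ 1.097 m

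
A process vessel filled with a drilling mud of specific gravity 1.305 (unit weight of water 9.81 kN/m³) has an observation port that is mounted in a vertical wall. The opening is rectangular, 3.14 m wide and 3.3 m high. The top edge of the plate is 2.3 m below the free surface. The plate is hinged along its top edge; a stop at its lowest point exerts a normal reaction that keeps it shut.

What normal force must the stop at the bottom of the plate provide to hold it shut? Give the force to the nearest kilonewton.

γ = 1.305 × 9.81 = 12.80205 kN/m³.
The centroid lies 3.3/2 = 1.65 m below the top edge, so the centroid depth is h_c = 2.3 + 1.65 = 3.95 m.
A = 3.14 × 3.3 = 10.362 m².
Resultant F = γ·h_c·A = 12.80205 × 3.95 × 10.362 = 523.987 kN.
I_c = b·h³/12 = 3.14 × 3.3³/12 = 9.40352 m⁴.
Centre of pressure: y_p = y_c + I_c/(y_c·A) = 3.95 + 9.40352/(3.95 × 10.362) = 3.95 + 0.229747 = 4.17975 m along the plane.
The resultant acts 1.65 + 0.229747 = 1.87975 m (along the plate) below the hinge at the top edge, so the moment about the hinge is M = F × 1.87975 = 523.987 × 1.87975 = 984.965 kN·m.
A normal force at the bottom, 3.3 m from the hinge, must supply this moment: P = 984.965/3.3 = 298.474 kN.

P ≈ 298 kN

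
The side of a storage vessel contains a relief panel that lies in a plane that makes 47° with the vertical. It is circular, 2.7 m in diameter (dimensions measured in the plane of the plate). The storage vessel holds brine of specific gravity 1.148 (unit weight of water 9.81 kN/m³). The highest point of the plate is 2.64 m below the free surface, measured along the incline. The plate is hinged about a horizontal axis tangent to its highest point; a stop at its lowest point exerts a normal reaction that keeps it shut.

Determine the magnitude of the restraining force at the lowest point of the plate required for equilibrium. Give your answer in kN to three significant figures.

P ≈ 95.2 kN

γ = 1.148 × 9.81 = 11.26188 kN/m³.
The plate makes 47° with the vertical, i.e. θ = 90° − 47° = 43° to the horizontal. Measuring y along the incline from the free-surface line, vertical depth h = y·sinθ with sinθ = 0.681998.
The centroid is at the centre, 1.35 m below the top of the plate, so y_c = 2.64 + 1.35 = 3.99 m and h_c = 3.99 × 0.681998 = 2.72117 m.
A = π(1.35)² = 5.72555 m².
Resultant F = γ·h_c·A = 11.26188 × 2.72117 × 5.72555 = 175.462 kN.
I_c = πr⁴/4 = π × 1.35⁴/4 = 2.6087 m⁴.
Centre of pressure: y_p = y_c + I_c/(y_c·A) = 3.99 + 2.6087/(3.99 × 5.72555) = 3.99 + 0.114192 = 4.10419 m along the plane.
The resultant acts 1.35 + 0.114192 = 1.46419 m (along the plate) below the hinge at the top edge, so the moment about the hinge is M = F × 1.46419 = 175.462 × 1.46419 = 256.91 kN·m.
A normal force at the bottom, 2.7 m from the hinge, must supply this moment: P = 256.91/2.7 = 95.1519 kN.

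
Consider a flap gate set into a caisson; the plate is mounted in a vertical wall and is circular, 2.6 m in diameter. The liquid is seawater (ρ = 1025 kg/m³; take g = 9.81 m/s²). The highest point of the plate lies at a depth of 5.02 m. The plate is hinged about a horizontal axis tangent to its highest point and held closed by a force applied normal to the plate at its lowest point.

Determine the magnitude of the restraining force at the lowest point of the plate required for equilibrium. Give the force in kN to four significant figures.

γ = ρg = 1025 × 9.81 / 1000 = 10.05525 kN/m³.
The centroid is at the centre, 1.3 m below the top of the plate, so the centroid depth is h_c = 5.02 + 1.3 = 6.32 m.
A = π(1.3)² = 5.30929 m².
Resultant F = γ·h_c·A = 10.05525 × 6.32 × 5.30929 = 337.401 kN.
I_c = πr⁴/4 = π × 1.3⁴/4 = 2.24318 m⁴.
Centre of pressure: y_p = y_c + I_c/(y_c·A) = 6.32 + 2.24318/(6.32 × 5.30929) = 6.32 + 0.0668514 = 6.38685 m along the plane.
The resultant acts 1.3 + 0.0668514 = 1.36685 m (along the plate) below the hinge at the top edge, so the moment about the hinge is M = F × 1.36685 = 337.401 × 1.36685 = 461.177 kN·m.
A normal force at the bottom, 2.6 m from the hinge, must supply this moment: P = 461.177/2.6 = 177.376 kN.

P ≈ 177.4 kN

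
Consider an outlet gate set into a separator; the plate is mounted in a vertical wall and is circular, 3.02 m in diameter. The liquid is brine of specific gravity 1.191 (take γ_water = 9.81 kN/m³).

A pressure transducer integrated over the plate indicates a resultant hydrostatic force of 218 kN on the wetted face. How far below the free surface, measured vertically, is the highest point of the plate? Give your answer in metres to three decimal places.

γ = 1.191 × 9.81 = 11.68371 kN/m³.
A = π(1.51)² = 7.16315 m².
From F = γ·h_c·A, the centroid depth is h_c = 218/(11.68371 × 7.16315) = 2.60478 m.
The centroid is at the centre, 1.51 m below the top of the plate, so the highest point sits at h_top = 2.60478 − 1.51 = 1.09478 m below the surface.

d_top ≈ 1.095 m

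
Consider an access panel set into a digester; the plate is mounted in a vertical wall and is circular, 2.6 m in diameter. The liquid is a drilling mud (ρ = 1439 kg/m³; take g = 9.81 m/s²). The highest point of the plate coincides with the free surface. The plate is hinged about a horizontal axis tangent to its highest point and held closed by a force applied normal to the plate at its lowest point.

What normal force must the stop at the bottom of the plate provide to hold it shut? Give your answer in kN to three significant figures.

γ = ρg = 1439 × 9.81 / 1000 = 14.11659 kN/m³.
The centroid is at the centre, 1.3 m below the top of the plate, so the centroid depth is h_c = 1.3 m.
A = π(1.3)² = 5.30929 m².
Resultant F = γ·h_c·A = 14.11659 × 1.3 × 5.30929 = 97.4338 kN.
I_c = πr⁴/4 = π × 1.3⁴/4 = 2.24318 m⁴.
Centre of pressure: y_p = y_c + I_c/(y_c·A) = 1.3 + 2.24318/(1.3 × 5.30929) = 1.3 + 0.325001 = 1.625 m along the plane.
The resultant acts 1.3 + 0.325001 = 1.625 m (along the plate) below the hinge at the top edge, so the moment about the hinge is M = F × 1.625 = 97.4338 × 1.625 = 158.33 kN·m.
A normal force at the bottom, 2.6 m from the hinge, must supply this moment: P = 158.33/2.6 = 60.8962 kN.

P ≈ 60.9 kN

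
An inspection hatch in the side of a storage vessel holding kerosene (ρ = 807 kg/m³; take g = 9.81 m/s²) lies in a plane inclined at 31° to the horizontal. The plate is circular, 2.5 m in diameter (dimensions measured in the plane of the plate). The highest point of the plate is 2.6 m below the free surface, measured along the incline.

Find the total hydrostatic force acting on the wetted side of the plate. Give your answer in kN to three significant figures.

γ = ρg = 807 × 9.81 / 1000 = 7.91667 kN/m³.
Let θ = 31° be the plate's angle to the horizontal; measure y along the incline from where the plane meets the free surface. Vertical depth h = y·sinθ with sinθ = 0.515038.
The centroid is at the centre, 1.25 m below the top of the plate, so y_c = 2.6 + 1.25 = 3.85 m and h_c = 3.85 × 0.515038 = 1.9829 m.
A = π(1.25)² = 4.90874 m².
Resultant F = γ·h_c·A = 7.91667 × 1.9829 × 4.90874 = 77.0572 kN.

F ≈ 77.1 kN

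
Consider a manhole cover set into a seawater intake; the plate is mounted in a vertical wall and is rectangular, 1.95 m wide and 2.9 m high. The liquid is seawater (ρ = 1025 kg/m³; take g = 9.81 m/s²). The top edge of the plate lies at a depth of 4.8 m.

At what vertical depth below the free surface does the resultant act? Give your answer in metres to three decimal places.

h_p = 6.362 m

γ = ρg = 1025 × 9.81 / 1000 = 10.05525 kN/m³.
The centroid lies 2.9/2 = 1.45 m below the top edge, so the centroid depth is h_c = 4.8 + 1.45 = 6.25 m.
A = 1.95 × 2.9 = 5.655 m².
Resultant F = γ·h_c·A = 10.05525 × 6.25 × 5.655 = 355.39 kN.
I_c = b·h³/12 = 1.95 × 2.9³/12 = 3.96321 m⁴.
Centre of pressure: y_p = y_c + I_c/(y_c·A) = 6.25 + 3.96321/(6.25 × 5.655) = 6.25 + 0.112133 = 6.36213 m along the plane.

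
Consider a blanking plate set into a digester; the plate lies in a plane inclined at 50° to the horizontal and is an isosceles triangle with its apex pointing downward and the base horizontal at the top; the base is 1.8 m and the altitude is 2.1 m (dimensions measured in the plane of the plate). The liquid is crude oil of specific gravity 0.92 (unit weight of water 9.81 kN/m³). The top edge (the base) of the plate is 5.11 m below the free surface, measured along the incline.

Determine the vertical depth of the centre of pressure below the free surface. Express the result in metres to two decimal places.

h_p = 4.48 m

γ = 0.92 × 9.81 = 9.0252 kN/m³.
Let θ = 50° be the plate's angle to the horizontal; measure y along the incline from where the plane meets the free surface. Vertical depth h = y·sinθ with sinθ = 0.766044.
With the apex down, the centroid sits h/3 = 2.1/3 = 0.7 m below the base (the top edge), so y_c = 5.11 + 0.7 = 5.81 m and h_c = 5.81 × 0.766044 = 4.45072 m.
A = ½ × 1.8 × 2.1 = 1.89 m².
Resultant F = γ·h_c·A = 9.0252 × 4.45072 × 1.89 = 75.9187 kN.
I_c = b·h³/36 = 1.8 × 2.1³/36 = 0.46305 m⁴.
Centre of pressure: y_p = y_c + I_c/(y_c·A) = 5.81 + 0.46305/(5.81 × 1.89) = 5.81 + 0.0421687 = 5.85217 m along the plane.
Vertically, h_p = y_p·sinθ = 5.85217 × 0.766044 = 4.48302 m.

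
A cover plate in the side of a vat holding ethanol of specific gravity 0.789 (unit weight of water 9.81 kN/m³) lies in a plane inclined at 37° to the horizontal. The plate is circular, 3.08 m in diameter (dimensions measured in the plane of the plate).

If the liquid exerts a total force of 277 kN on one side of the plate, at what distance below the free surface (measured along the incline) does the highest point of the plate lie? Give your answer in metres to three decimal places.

y_top ≈ 6.441 m

γ = 0.789 × 9.81 = 7.74009 kN/m³.
A = π(1.54)² = 7.4506 m².
From F = γ·h_c·A, the centroid depth is h_c = 277/(7.74009 × 7.4506) = 4.80333 m.
Let θ = 37° be the plate's angle to the horizontal; measure y along the incline from where the plane meets the free surface. Vertical depth h = y·sinθ with sinθ = 0.601815.
Along the incline, y_c = h_c/sinθ = 4.80333/0.601815 = 7.98141 m.
The centroid is at the centre, 1.54 m below the top of the plate, so the highest point sits at y_top = 7.98141 − 1.54 = 6.44141 m along the incline.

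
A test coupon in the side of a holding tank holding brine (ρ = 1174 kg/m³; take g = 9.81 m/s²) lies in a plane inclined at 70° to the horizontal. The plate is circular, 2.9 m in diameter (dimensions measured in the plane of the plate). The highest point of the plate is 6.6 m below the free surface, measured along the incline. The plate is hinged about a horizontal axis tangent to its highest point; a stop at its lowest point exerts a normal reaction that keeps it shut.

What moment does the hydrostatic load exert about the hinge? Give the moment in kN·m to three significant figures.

γ = ρg = 1174 × 9.81 / 1000 = 11.51694 kN/m³.
Let θ = 70° be the plate's angle to the horizontal; measure y along the incline from where the plane meets the free surface. Vertical depth h = y·sinθ with sinθ = 0.939693.
The centroid is at the centre, 1.45 m below the top of the plate, so y_c = 6.6 + 1.45 = 8.05 m and h_c = 8.05 × 0.939693 = 7.56453 m.
A = π(1.45)² = 6.6052 m².
Resultant F = γ·h_c·A = 11.51694 × 7.56453 × 6.6052 = 575.447 kN.
I_c = πr⁴/4 = π × 1.45⁴/4 = 3.47186 m⁴.
Centre of pressure: y_p = y_c + I_c/(y_c·A) = 8.05 + 3.47186/(8.05 × 6.6052) = 8.05 + 0.0652951 = 8.1153 m along the plane.
The resultant acts 1.45 + 0.0652951 = 1.5153 m (along the plate) below the hinge at the top edge, so the moment about the hinge is M = F × 1.5153 = 575.447 × 1.5153 = 871.975 kN·m.

M ≈ 872 kN·m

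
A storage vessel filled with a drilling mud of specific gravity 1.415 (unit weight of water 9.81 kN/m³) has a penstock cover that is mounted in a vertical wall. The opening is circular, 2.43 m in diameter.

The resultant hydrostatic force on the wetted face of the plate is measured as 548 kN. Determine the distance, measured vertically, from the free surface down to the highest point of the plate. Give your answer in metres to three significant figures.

d_top ≈ 7.30 m

γ = 1.415 × 9.81 = 13.88115 kN/m³.
A = π(1.215)² = 4.6377 m².
From F = γ·h_c·A, the centroid depth is h_c = 548/(13.88115 × 4.6377) = 8.51241 m.
The centroid is at the centre, 1.215 m below the top of the plate, so the highest point sits at h_top = 8.51241 − 1.215 = 7.29741 m below the surface.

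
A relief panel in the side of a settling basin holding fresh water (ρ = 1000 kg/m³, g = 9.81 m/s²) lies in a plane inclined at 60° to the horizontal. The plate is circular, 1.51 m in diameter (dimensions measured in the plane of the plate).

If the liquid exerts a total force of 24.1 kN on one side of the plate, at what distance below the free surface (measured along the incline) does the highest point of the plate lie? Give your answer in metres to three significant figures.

y_top ≈ 0.829 m

γ = ρg = 1000 × 9.81 = 9810 N/m³ = 9.81 kN/m³.
A = π(0.755)² = 1.79079 m².
From F = γ·h_c·A, the centroid depth is h_c = 24.1/(9.81 × 1.79079) = 1.37184 m.
Let θ = 60° be the plate's angle to the horizontal; measure y along the incline from where the plane meets the free surface. Vertical depth h = y·sinθ with sinθ = 0.866025.
Along the incline, y_c = h_c/sinθ = 1.37184/0.866025 = 1.58407 m.
The centroid is at the centre, 0.755 m below the top of the plate, so the highest point sits at y_top = 1.58407 − 0.755 = 0.82907 m along the incline.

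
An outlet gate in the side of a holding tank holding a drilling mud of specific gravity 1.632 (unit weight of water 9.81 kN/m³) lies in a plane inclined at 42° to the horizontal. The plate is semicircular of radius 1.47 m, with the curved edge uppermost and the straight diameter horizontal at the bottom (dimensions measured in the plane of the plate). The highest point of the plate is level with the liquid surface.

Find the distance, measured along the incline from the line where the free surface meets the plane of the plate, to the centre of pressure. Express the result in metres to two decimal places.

γ = 1.632 × 9.81 = 16.00992 kN/m³.
Let θ = 42° be the plate's angle to the horizontal; measure y along the incline from where the plane meets the free surface. Vertical depth h = y·sinθ with sinθ = 0.669131.
The centroid lies 4r/(3π) = 0.623887 m above the diameter, so r − 4r/(3π) = 1.47 − 0.623887 = 0.846113 m below the topmost point, so y_c = 0.846113 m and h_c = 0.846113 × 0.669131 = 0.56616 m.
A = πr²/2 = π × 1.47²/2 = 3.39433 m².
Resultant F = γ·h_c·A = 16.00992 × 0.56616 × 3.39433 = 30.7668 kN.
I_c = (π/8 − 8/(9π))·r⁴ = 0.109757 × 1.47⁴ = 0.512509 m⁴.
Centre of pressure: y_p = y_c + I_c/(y_c·A) = 0.846113 + 0.512509/(0.846113 × 3.39433) = 0.846113 + 0.178451 = 1.02456 m along the plane.

y_p = 1.02 m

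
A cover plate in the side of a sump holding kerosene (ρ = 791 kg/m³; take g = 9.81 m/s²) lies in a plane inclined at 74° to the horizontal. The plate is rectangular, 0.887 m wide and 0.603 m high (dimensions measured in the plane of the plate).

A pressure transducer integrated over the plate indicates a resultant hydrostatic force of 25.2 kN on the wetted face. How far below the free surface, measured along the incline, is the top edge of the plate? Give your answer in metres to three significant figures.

γ = ρg = 791 × 9.81 / 1000 = 7.75971 kN/m³.
A = 0.887 × 0.603 = 0.534861 m².
From F = γ·h_c·A, the centroid depth is h_c = 25.2/(7.75971 × 0.534861) = 6.07175 m.
Let θ = 74° be the plate's angle to the horizontal; measure y along the incline from where the plane meets the free surface. Vertical depth h = y·sinθ with sinθ = 0.961262.
Along the incline, y_c = h_c/sinθ = 6.07175/0.961262 = 6.31644 m.
The centroid lies 0.603/2 = 0.3015 m below the top edge, so the top edge sits at y_top = 6.31644 − 0.3015 = 6.01494 m along the incline.

y_top ≈ 6.01 m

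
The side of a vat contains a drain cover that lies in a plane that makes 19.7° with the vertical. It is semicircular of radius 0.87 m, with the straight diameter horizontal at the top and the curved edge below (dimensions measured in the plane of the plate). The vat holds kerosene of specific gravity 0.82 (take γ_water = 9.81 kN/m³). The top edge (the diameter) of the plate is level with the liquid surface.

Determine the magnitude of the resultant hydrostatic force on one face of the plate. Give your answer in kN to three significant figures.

γ = 0.82 × 9.81 = 8.0442 kN/m³.
The plate makes 19.7° with the vertical, i.e. θ = 90° − 19.7° = 70.3° to the horizontal. Measuring y along the incline from the free-surface line, vertical depth h = y·sinθ with sinθ = 0.941471.
The centroid of a semicircle lies 4r/(3π) = 0.369239 m from the diameter, here below the top edge, so y_c = 0.369239 m and h_c = 0.369239 × 0.941471 = 0.347628 m.
A = πr²/2 = π × 0.87²/2 = 1.18894 m².
Resultant F = γ·h_c·A = 8.0442 × 0.347628 × 1.18894 = 3.32474 kN.

F ≈ 3.32 kN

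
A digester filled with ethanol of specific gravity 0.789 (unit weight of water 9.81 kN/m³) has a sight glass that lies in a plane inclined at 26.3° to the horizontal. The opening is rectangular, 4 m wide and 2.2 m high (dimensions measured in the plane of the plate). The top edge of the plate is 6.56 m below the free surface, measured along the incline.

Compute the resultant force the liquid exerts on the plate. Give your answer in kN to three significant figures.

F ≈ 231 kN

γ = 0.789 × 9.81 = 7.74009 kN/m³.
Let θ = 26.3° be the plate's angle to the horizontal; measure y along the incline from where the plane meets the free surface. Vertical depth h = y·sinθ with sinθ = 0.443071.
The centroid lies 2.2/2 = 1.1 m below the top edge, so y_c = 6.56 + 1.1 = 7.66 m and h_c = 7.66 × 0.443071 = 3.39392 m.
A = 4 × 2.2 = 8.8 m².
Resultant F = γ·h_c·A = 7.74009 × 3.39392 × 8.8 = 231.169 kN.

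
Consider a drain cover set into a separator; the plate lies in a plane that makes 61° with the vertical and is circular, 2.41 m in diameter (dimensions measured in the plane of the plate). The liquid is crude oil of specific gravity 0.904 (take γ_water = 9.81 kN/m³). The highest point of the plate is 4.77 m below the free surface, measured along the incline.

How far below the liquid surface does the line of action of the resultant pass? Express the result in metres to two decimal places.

h_p = 2.93 m

γ = 0.904 × 9.81 = 8.86824 kN/m³.
The plate makes 61° with the vertical, i.e. θ = 90° − 61° = 29° to the horizontal. Measuring y along the incline from the free-surface line, vertical depth h = y·sinθ with sinθ = 0.484810.
The centroid is at the centre, 1.205 m below the top of the plate, so y_c = 4.77 + 1.205 = 5.975 m and h_c = 5.975 × 0.484810 = 2.89674 m.
A = π(1.205)² = 4.56167 m².
Resultant F = γ·h_c·A = 8.86824 × 2.89674 × 4.56167 = 117.185 kN.
I_c = πr⁴/4 = π × 1.205⁴/4 = 1.65592 m⁴.
Centre of pressure: y_p = y_c + I_c/(y_c·A) = 5.975 + 1.65592/(5.975 × 4.56167) = 5.975 + 0.0607544 = 6.03575 m along the plane.
Vertically, h_p = y_p·sinθ = 6.03575 × 0.484810 = 2.92619 m.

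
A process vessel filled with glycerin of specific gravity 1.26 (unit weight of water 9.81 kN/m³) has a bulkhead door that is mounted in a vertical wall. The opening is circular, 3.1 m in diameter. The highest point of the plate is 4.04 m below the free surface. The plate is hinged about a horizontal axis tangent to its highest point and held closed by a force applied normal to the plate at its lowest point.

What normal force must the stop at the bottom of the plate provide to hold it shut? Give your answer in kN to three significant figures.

γ = 1.26 × 9.81 = 12.3606 kN/m³.
The centroid is at the centre, 1.55 m below the top of the plate, so the centroid depth is h_c = 4.04 + 1.55 = 5.59 m.
A = π(1.55)² = 7.54768 m².
Resultant F = γ·h_c·A = 12.3606 × 5.59 × 7.54768 = 521.513 kN.
I_c = πr⁴/4 = π × 1.55⁴/4 = 4.53332 m⁴.
Centre of pressure: y_p = y_c + I_c/(y_c·A) = 5.59 + 4.53332/(5.59 × 7.54768) = 5.59 + 0.107446 = 5.69745 m along the plane.
The resultant acts 1.55 + 0.107446 = 1.65745 m (along the plate) below the hinge at the top edge, so the moment about the hinge is M = F × 1.65745 = 521.513 × 1.65745 = 864.382 kN·m.
A normal force at the bottom, 3.1 m from the hinge, must supply this moment: P = 864.382/3.1 = 278.833 kN.

P ≈ 279 kN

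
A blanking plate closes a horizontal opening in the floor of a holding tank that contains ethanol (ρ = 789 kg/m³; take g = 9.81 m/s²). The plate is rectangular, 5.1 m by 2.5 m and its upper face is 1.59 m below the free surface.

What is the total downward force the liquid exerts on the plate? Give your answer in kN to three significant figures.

F ≈ 157 kN

γ = ρg = 789 × 9.81 / 1000 = 7.74009 kN/m³.
The plate is horizontal, so pressure is uniform at p = γ·h = 7.74009 × 1.59 = 12.3067 kN/m².
A = 5.1 × 2.5 = 12.75 m².
F = p·A = 12.3067 × 12.75 = 156.91 kN.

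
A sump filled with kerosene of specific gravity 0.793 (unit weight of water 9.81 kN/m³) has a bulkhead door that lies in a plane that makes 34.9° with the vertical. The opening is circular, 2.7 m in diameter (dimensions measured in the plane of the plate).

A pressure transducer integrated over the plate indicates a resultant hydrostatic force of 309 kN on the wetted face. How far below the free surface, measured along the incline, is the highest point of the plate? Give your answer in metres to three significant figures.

γ = 0.793 × 9.81 = 7.77933 kN/m³.
A = π(1.35)² = 5.72555 m².
From F = γ·h_c·A, the centroid depth is h_c = 309/(7.77933 × 5.72555) = 6.93744 m.
The plate makes 34.9° with the vertical, i.e. θ = 90° − 34.9° = 55.1° to the horizontal. Measuring y along the incline from the free-surface line, vertical depth h = y·sinθ with sinθ = 0.820152.
Along the incline, y_c = h_c/sinθ = 6.93744/0.820152 = 8.45872 m.
The centroid is at the centre, 1.35 m below the top of the plate, so the highest point sits at y_top = 8.45872 − 1.35 = 7.10872 m along the incline.

y_top ≈ 7.11 m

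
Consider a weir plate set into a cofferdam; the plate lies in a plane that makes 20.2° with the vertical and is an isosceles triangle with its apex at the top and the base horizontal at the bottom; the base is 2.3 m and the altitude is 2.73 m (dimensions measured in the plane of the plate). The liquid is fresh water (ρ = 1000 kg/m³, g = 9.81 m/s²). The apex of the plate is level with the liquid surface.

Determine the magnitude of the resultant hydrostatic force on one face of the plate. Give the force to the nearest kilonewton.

F ≈ 53 kN

γ = ρg = 1000 × 9.81 = 9810 N/m³ = 9.81 kN/m³.
The plate makes 20.2° with the vertical, i.e. θ = 90° − 20.2° = 69.8° to the horizontal. Measuring y along the incline from the free-surface line, vertical depth h = y·sinθ with sinθ = 0.938493.
With the apex up, the centroid sits 2h/3 = 2 × 2.73/3 = 1.82 m below the apex, so y_c = 1.82 m and h_c = 1.82 × 0.938493 = 1.70806 m.
A = ½ × 2.3 × 2.73 = 3.1395 m².
Resultant F = γ·h_c·A = 9.81 × 1.70806 × 3.1395 = 52.6057 kN.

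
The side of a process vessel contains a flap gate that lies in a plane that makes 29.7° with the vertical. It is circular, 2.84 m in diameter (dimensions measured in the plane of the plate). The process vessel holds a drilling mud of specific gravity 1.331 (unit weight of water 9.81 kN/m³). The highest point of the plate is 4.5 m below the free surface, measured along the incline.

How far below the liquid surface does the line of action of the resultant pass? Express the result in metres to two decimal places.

h_p = 5.22 m

γ = 1.331 × 9.81 = 13.05711 kN/m³.
The plate makes 29.7° with the vertical, i.e. θ = 90° − 29.7° = 60.3° to the horizontal. Measuring y along the incline from the free-surface line, vertical depth h = y·sinθ with sinθ = 0.868632.
The centroid is at the centre, 1.42 m below the top of the plate, so y_c = 4.5 + 1.42 = 5.92 m and h_c = 5.92 × 0.868632 = 5.1423 m.
A = π(1.42)² = 6.33471 m².
Resultant F = γ·h_c·A = 13.05711 × 5.1423 × 6.33471 = 425.335 kN.
I_c = πr⁴/4 = π × 1.42⁴/4 = 3.19333 m⁴.
Centre of pressure: y_p = y_c + I_c/(y_c·A) = 5.92 + 3.19333/(5.92 × 6.33471) = 5.92 + 0.0851521 = 6.00515 m along the plane.
Vertically, h_p = y_p·sinθ = 6.00515 × 0.868632 = 5.21627 m.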